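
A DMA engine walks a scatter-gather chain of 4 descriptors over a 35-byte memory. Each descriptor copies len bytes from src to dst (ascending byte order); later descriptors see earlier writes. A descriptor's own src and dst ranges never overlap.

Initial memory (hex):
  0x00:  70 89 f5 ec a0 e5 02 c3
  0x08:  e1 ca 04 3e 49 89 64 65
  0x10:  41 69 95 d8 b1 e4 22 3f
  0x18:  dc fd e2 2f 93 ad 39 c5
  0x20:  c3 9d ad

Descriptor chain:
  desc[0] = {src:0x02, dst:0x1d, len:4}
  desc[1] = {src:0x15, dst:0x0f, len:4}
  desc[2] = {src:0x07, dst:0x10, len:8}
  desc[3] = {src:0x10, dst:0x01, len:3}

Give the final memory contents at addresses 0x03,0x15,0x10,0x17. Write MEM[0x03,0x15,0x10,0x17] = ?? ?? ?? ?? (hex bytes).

MEM[0x03,0x15,0x10,0x17] = ca 49 c3 64

  after D0: wrote 4B at 0x1d = f5eca0e5
  after D1: wrote 4B at 0x0f = e4223fdc
  after D2: wrote 8B at 0x10 = c3e1ca043e498964
  after D3: wrote 3B at 0x01 = c3e1ca
query mem[0x03]=0xca, mem[0x15]=0x49, mem[0x10]=0xc3, mem[0x17]=0x64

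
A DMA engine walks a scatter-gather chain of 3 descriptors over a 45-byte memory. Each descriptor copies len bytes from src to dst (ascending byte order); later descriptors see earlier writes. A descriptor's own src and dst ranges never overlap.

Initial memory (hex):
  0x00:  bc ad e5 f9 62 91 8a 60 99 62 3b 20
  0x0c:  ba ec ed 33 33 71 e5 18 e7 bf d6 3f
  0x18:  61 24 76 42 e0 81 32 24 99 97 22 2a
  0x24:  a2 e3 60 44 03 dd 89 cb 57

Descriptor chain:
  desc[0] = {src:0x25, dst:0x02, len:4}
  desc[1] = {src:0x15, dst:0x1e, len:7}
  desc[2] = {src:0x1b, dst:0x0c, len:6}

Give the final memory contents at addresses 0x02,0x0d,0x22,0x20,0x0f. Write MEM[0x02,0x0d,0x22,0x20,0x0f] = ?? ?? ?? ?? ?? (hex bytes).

  after D0: wrote 4B at 0x02 = e3604403
  after D1: wrote 7B at 0x1e = bfd63f61247642
  after D2: wrote 6B at 0x0c = 42e081bfd63f
query mem[0x02]=0xe3, mem[0x0d]=0xe0, mem[0x22]=0x24, mem[0x20]=0x3f, mem[0x0f]=0xbf

MEM[0x02,0x0d,0x22,0x20,0x0f] = e3 e0 24 3f bf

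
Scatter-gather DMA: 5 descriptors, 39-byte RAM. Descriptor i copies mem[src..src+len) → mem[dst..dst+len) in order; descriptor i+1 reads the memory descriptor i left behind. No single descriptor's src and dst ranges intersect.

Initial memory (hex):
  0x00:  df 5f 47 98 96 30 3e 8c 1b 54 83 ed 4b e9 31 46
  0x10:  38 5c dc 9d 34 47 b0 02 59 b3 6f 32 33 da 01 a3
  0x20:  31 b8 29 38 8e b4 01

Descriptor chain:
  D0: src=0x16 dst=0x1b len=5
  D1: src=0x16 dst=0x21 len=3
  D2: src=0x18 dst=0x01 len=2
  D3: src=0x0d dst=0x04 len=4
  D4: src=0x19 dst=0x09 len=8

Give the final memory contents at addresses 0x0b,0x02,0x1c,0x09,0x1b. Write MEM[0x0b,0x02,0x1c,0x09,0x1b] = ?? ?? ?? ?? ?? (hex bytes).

MEM[0x0b,0x02,0x1c,0x09,0x1b] = b0 b3 02 b3 b0

#0 dst[0x1b+5] := {0xb0,0x02,0x59,0xb3,0x6f}
#1 dst[0x21+3] := {0xb0,0x02,0x59}
#2 dst[0x01+2] := {0x59,0xb3}
#3 dst[0x04+4] := {0xe9,0x31,0x46,0x38}
#4 dst[0x09+8] := {0xb3,0x6f,0xb0,0x02,0x59,0xb3,0x6f,0x31}
query mem[0x0b]=0xb0, mem[0x02]=0xb3, mem[0x1c]=0x02, mem[0x09]=0xb3, mem[0x1b]=0xb0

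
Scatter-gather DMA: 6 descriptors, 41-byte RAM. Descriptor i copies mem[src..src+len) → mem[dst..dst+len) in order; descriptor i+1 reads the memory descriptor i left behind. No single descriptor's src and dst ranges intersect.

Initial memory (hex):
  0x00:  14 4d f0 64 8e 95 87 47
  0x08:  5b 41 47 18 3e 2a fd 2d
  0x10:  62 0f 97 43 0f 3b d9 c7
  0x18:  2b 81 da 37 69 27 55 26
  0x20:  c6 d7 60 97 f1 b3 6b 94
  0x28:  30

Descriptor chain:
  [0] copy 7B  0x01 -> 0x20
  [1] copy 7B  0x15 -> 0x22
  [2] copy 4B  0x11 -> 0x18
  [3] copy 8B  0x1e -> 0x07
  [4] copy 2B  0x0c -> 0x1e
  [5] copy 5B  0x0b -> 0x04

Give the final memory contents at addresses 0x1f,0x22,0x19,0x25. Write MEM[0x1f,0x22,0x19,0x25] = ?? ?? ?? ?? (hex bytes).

MEM[0x1f,0x22,0x19,0x25] = c7 3b 97 2b

  after D0: wrote 7B at 0x20 = 4df0648e958747
  after D1: wrote 7B at 0x22 = 3bd9c72b81da37
  after D2: wrote 4B at 0x18 = 0f97430f
  after D3: wrote 8B at 0x07 = 55264df03bd9c72b
  after D4: wrote 2B at 0x1e = d9c7
  after D5: wrote 5B at 0x04 = 3bd9c72b2d
query mem[0x1f]=0xc7, mem[0x22]=0x3b, mem[0x19]=0x97, mem[0x25]=0x2b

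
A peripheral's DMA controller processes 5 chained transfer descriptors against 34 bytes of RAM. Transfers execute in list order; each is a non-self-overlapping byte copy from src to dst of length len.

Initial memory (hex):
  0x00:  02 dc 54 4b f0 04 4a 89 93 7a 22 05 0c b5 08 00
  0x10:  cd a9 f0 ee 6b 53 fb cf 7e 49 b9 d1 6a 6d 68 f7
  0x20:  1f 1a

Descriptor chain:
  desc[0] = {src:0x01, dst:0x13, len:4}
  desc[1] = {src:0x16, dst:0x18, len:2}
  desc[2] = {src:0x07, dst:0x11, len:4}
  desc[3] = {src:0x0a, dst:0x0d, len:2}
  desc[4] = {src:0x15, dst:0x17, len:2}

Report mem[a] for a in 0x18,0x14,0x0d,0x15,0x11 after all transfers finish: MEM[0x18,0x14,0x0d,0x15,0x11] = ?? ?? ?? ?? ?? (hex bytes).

D0: mem[0x13..0x16] <- [dc 54 4b f0]
D1: mem[0x18..0x19] <- [f0 cf]
D2: mem[0x11..0x14] <- [89 93 7a 22]
D3: mem[0x0d..0x0e] <- [22 05]
D4: mem[0x17..0x18] <- [4b f0]
query mem[0x18]=0xf0, mem[0x14]=0x22, mem[0x0d]=0x22, mem[0x15]=0x4b, mem[0x11]=0x89

MEM[0x18,0x14,0x0d,0x15,0x11] = f0 22 22 4b 89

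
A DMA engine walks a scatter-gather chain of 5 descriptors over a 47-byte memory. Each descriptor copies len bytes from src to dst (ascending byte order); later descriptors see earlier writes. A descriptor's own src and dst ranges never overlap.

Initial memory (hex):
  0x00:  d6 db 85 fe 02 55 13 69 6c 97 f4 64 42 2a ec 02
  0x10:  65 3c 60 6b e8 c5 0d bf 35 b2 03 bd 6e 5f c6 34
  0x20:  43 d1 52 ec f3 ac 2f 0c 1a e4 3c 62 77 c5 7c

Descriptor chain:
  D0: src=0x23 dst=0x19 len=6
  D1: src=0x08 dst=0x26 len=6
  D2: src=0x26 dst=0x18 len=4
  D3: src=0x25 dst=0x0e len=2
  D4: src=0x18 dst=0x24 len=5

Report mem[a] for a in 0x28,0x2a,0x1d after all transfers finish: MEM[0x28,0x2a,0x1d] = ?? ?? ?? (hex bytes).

MEM[0x28,0x2a,0x1d] = 2f 42 0c

#0 dst[0x19+6] := {0xec,0xf3,0xac,0x2f,0x0c,0x1a}
#1 dst[0x26+6] := {0x6c,0x97,0xf4,0x64,0x42,0x2a}
#2 dst[0x18+4] := {0x6c,0x97,0xf4,0x64}
#3 dst[0x0e+2] := {0xac,0x6c}
#4 dst[0x24+5] := {0x6c,0x97,0xf4,0x64,0x2f}
query mem[0x28]=0x2f, mem[0x2a]=0x42, mem[0x1d]=0x0c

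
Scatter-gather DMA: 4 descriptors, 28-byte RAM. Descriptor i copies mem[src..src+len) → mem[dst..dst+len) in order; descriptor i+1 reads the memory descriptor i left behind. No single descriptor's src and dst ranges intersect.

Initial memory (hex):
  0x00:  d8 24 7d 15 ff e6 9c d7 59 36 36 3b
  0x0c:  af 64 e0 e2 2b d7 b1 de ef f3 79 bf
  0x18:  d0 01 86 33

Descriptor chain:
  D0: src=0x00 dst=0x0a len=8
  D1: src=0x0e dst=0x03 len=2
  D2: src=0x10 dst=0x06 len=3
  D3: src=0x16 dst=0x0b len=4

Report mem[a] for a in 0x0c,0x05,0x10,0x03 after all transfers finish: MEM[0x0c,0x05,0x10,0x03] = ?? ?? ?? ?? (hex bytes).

MEM[0x0c,0x05,0x10,0x03] = bf e6 9c ff

D0: mem[0x0a..0x11] <- [d8 24 7d 15 ff e6 9c d7]
D1: mem[0x03..0x04] <- [ff e6]
D2: mem[0x06..0x08] <- [9c d7 b1]
D3: mem[0x0b..0x0e] <- [79 bf d0 01]
query mem[0x0c]=0xbf, mem[0x05]=0xe6, mem[0x10]=0x9c, mem[0x03]=0xff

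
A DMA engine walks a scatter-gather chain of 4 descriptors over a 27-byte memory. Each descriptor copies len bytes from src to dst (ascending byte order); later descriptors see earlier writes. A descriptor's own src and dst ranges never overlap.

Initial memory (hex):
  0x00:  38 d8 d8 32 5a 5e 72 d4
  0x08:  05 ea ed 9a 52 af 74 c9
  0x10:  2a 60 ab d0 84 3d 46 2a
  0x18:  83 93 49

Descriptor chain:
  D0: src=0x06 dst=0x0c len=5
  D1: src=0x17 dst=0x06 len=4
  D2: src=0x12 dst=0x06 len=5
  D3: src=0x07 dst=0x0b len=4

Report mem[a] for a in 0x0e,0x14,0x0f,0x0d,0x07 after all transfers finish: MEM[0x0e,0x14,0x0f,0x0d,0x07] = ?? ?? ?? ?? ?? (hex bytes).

MEM[0x0e,0x14,0x0f,0x0d,0x07] = 46 84 ea 3d d0

#0 dst[0x0c+5] := {0x72,0xd4,0x05,0xea,0xed}
#1 dst[0x06+4] := {0x2a,0x83,0x93,0x49}
#2 dst[0x06+5] := {0xab,0xd0,0x84,0x3d,0x46}
#3 dst[0x0b+4] := {0xd0,0x84,0x3d,0x46}
query mem[0x0e]=0x46, mem[0x14]=0x84, mem[0x0f]=0xea, mem[0x0d]=0x3d, mem[0x07]=0xd0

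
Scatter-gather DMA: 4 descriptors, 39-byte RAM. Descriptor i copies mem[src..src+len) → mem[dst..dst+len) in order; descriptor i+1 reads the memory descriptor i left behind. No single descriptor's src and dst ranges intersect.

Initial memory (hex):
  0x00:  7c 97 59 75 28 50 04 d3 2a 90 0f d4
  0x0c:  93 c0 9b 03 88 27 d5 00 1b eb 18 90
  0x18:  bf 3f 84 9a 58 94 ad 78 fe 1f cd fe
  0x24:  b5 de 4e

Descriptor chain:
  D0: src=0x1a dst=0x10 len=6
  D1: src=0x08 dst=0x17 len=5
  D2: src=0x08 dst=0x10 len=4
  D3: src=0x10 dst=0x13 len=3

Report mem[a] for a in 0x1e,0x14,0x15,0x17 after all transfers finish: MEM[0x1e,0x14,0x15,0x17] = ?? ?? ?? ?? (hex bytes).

#0 dst[0x10+6] := {0x84,0x9a,0x58,0x94,0xad,0x78}
#1 dst[0x17+5] := {0x2a,0x90,0x0f,0xd4,0x93}
#2 dst[0x10+4] := {0x2a,0x90,0x0f,0xd4}
#3 dst[0x13+3] := {0x2a,0x90,0x0f}
query mem[0x1e]=0xad, mem[0x14]=0x90, mem[0x15]=0x0f, mem[0x17]=0x2a

MEM[0x1e,0x14,0x15,0x17] = ad 90 0f 2a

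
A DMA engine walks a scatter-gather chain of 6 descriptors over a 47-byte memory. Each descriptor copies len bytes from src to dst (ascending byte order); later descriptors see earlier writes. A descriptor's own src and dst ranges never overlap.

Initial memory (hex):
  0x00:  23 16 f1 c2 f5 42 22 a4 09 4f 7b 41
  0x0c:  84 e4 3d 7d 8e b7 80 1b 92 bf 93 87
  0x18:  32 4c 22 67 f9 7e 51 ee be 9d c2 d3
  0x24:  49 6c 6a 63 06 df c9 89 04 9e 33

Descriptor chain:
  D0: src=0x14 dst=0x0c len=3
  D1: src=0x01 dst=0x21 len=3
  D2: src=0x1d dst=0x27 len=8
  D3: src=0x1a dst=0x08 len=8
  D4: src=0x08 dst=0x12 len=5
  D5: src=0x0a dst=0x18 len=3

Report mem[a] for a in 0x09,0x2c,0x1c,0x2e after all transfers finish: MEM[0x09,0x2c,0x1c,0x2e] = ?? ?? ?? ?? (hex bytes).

MEM[0x09,0x2c,0x1c,0x2e] = 67 f1 f9 49

D0: mem[0x0c..0x0e] <- [92 bf 93]
D1: mem[0x21..0x23] <- [16 f1 c2]
D2: mem[0x27..0x2e] <- [7e 51 ee be 16 f1 c2 49]
D3: mem[0x08..0x0f] <- [22 67 f9 7e 51 ee be 16]
D4: mem[0x12..0x16] <- [22 67 f9 7e 51]
D5: mem[0x18..0x1a] <- [f9 7e 51]
query mem[0x09]=0x67, mem[0x2c]=0xf1, mem[0x1c]=0xf9, mem[0x2e]=0x49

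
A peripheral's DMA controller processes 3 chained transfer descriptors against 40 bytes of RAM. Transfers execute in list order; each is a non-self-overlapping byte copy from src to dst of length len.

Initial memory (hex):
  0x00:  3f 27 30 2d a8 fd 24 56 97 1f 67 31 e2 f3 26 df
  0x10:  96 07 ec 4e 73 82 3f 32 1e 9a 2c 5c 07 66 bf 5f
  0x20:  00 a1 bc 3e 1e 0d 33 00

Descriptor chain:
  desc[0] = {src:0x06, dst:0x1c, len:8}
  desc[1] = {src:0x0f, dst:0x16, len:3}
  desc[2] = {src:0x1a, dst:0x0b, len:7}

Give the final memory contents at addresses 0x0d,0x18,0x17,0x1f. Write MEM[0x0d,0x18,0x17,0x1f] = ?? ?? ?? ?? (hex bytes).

MEM[0x0d,0x18,0x17,0x1f] = 24 07 96 1f

[0] 0x06->0x1c len=8 : 24 56 97 1f 67 31 e2 f3
[1] 0x0f->0x16 len=3 : df 96 07
[2] 0x1a->0x0b len=7 : 2c 5c 24 56 97 1f 67
query mem[0x0d]=0x24, mem[0x18]=0x07, mem[0x17]=0x96, mem[0x1f]=0x1f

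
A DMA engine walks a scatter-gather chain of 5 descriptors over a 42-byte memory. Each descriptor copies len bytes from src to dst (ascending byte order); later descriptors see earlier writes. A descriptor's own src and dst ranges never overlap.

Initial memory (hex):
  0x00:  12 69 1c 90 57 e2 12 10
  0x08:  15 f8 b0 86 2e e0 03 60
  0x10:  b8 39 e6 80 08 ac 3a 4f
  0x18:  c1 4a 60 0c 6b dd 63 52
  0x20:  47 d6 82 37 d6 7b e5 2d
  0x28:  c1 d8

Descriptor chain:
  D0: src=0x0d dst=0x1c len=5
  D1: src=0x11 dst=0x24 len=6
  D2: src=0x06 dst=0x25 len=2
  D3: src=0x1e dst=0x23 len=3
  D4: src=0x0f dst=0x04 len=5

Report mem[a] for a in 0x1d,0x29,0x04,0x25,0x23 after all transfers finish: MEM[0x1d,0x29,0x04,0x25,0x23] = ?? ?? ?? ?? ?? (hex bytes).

[0] 0x0d->0x1c len=5 : e0 03 60 b8 39
[1] 0x11->0x24 len=6 : 39 e6 80 08 ac 3a
[2] 0x06->0x25 len=2 : 12 10
[3] 0x1e->0x23 len=3 : 60 b8 39
[4] 0x0f->0x04 len=5 : 60 b8 39 e6 80
query mem[0x1d]=0x03, mem[0x29]=0x3a, mem[0x04]=0x60, mem[0x25]=0x39, mem[0x23]=0x60

MEM[0x1d,0x29,0x04,0x25,0x23] = 03 3a 60 39 60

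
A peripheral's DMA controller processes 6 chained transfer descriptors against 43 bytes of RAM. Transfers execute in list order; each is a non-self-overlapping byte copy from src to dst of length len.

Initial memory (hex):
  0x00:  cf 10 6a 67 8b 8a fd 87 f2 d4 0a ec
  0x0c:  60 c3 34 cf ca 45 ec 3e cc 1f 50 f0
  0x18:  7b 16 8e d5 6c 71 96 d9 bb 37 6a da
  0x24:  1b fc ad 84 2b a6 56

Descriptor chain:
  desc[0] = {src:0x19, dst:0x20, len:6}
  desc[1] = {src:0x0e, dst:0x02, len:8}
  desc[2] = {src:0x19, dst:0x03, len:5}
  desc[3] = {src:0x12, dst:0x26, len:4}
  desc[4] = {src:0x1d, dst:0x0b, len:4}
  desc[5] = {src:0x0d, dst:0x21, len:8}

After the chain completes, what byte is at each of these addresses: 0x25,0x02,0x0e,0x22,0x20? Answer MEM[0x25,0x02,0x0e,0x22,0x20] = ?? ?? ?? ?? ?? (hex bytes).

D0: mem[0x20..0x25] <- [16 8e d5 6c 71 96]
D1: mem[0x02..0x09] <- [34 cf ca 45 ec 3e cc 1f]
D2: mem[0x03..0x07] <- [16 8e d5 6c 71]
D3: mem[0x26..0x29] <- [ec 3e cc 1f]
D4: mem[0x0b..0x0e] <- [71 96 d9 16]
D5: mem[0x21..0x28] <- [d9 16 cf ca 45 ec 3e cc]
query mem[0x25]=0x45, mem[0x02]=0x34, mem[0x0e]=0x16, mem[0x22]=0x16, mem[0x20]=0x16

MEM[0x25,0x02,0x0e,0x22,0x20] = 45 34 16 16 16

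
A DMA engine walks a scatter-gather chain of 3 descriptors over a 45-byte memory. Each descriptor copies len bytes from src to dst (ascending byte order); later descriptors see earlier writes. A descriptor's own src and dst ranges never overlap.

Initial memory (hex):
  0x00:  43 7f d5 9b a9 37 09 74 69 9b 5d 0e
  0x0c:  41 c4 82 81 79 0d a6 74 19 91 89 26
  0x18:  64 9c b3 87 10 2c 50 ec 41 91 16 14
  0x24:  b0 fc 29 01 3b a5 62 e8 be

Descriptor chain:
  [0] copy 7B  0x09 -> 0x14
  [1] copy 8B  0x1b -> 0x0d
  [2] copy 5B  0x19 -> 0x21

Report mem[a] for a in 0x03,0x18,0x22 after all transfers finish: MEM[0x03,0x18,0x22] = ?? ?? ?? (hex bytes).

MEM[0x03,0x18,0x22] = 9b c4 81

[0] 0x09->0x14 len=7 : 9b 5d 0e 41 c4 82 81
[1] 0x1b->0x0d len=8 : 87 10 2c 50 ec 41 91 16
[2] 0x19->0x21 len=5 : 82 81 87 10 2c
query mem[0x03]=0x9b, mem[0x18]=0xc4, mem[0x22]=0x81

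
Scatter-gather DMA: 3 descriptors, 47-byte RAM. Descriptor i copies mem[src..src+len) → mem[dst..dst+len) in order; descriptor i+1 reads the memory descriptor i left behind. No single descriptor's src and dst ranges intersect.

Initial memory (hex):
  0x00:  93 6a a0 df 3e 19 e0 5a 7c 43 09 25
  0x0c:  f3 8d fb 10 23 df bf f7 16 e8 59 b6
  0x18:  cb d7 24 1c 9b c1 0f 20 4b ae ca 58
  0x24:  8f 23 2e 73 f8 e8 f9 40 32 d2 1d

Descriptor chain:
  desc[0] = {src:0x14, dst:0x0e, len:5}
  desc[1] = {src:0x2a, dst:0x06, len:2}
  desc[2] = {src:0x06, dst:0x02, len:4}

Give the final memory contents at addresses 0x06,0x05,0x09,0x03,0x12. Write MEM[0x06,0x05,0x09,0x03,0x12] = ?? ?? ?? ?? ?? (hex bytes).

D0: mem[0x0e..0x12] <- [16 e8 59 b6 cb]
D1: mem[0x06..0x07] <- [f9 40]
D2: mem[0x02..0x05] <- [f9 40 7c 43]
query mem[0x06]=0xf9, mem[0x05]=0x43, mem[0x09]=0x43, mem[0x03]=0x40, mem[0x12]=0xcb

MEM[0x06,0x05,0x09,0x03,0x12] = f9 43 43 40 cb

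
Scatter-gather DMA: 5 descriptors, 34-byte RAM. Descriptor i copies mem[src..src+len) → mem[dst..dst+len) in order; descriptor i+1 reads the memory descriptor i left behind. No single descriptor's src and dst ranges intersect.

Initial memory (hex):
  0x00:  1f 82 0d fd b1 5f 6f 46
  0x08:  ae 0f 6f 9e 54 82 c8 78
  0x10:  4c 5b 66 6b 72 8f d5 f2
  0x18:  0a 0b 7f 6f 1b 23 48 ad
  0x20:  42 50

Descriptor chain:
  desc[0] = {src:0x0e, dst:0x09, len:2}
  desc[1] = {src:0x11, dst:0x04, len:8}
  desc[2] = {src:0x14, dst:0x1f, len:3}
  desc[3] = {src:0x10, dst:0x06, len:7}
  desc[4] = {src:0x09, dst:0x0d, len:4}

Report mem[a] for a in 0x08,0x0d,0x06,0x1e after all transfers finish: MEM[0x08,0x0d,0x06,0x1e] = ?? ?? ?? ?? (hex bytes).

#0 dst[0x09+2] := {0xc8,0x78}
#1 dst[0x04+8] := {0x5b,0x66,0x6b,0x72,0x8f,0xd5,0xf2,0x0a}
#2 dst[0x1f+3] := {0x72,0x8f,0xd5}
#3 dst[0x06+7] := {0x4c,0x5b,0x66,0x6b,0x72,0x8f,0xd5}
#4 dst[0x0d+4] := {0x6b,0x72,0x8f,0xd5}
query mem[0x08]=0x66, mem[0x0d]=0x6b, mem[0x06]=0x4c, mem[0x1e]=0x48

MEM[0x08,0x0d,0x06,0x1e] = 66 6b 4c 48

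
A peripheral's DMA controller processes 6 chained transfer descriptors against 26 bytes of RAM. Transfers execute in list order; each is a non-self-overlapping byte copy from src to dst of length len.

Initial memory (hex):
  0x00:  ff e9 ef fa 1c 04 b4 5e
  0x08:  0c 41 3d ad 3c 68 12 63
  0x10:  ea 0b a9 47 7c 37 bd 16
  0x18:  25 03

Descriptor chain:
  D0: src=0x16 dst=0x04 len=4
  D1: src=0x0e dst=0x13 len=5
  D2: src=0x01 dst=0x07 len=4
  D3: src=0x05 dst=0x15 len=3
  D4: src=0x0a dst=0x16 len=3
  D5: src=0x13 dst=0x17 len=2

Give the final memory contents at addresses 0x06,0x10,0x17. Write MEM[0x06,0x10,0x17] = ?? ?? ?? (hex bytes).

MEM[0x06,0x10,0x17] = 25 ea 12

  after D0: wrote 4B at 0x04 = bd162503
  after D1: wrote 5B at 0x13 = 1263ea0ba9
  after D2: wrote 4B at 0x07 = e9effabd
  after D3: wrote 3B at 0x15 = 1625e9
  after D4: wrote 3B at 0x16 = bdad3c
  after D5: wrote 2B at 0x17 = 1263
query mem[0x06]=0x25, mem[0x10]=0xea, mem[0x17]=0x12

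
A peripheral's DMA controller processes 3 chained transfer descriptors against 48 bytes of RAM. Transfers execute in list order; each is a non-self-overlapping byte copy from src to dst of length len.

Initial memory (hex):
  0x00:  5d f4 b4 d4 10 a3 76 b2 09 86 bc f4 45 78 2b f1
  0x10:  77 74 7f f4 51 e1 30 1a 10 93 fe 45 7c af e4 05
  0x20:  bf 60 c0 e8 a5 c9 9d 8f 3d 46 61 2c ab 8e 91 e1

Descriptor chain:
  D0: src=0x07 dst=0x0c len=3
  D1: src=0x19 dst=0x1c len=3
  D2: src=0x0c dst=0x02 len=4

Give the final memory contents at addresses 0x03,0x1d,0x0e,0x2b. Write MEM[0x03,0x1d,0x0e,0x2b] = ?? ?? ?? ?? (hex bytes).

#0 dst[0x0c+3] := {0xb2,0x09,0x86}
#1 dst[0x1c+3] := {0x93,0xfe,0x45}
#2 dst[0x02+4] := {0xb2,0x09,0x86,0xf1}
query mem[0x03]=0x09, mem[0x1d]=0xfe, mem[0x0e]=0x86, mem[0x2b]=0x2c

MEM[0x03,0x1d,0x0e,0x2b] = 09 fe 86 2c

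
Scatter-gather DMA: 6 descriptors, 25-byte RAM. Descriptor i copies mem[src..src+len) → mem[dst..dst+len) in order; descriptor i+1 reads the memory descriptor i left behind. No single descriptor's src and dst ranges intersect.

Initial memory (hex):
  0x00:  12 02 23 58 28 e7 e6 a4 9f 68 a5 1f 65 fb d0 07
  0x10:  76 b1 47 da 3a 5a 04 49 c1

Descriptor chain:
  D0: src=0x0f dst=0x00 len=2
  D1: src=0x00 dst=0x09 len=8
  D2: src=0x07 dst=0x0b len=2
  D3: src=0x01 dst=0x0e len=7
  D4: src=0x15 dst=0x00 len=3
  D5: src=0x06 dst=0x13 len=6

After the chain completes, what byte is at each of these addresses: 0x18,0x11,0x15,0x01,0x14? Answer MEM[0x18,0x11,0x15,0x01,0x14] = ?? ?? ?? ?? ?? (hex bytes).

MEM[0x18,0x11,0x15,0x01,0x14] = a4 28 9f 04 a4

#0 dst[0x00+2] := {0x07,0x76}
#1 dst[0x09+8] := {0x07,0x76,0x23,0x58,0x28,0xe7,0xe6,0xa4}
#2 dst[0x0b+2] := {0xa4,0x9f}
#3 dst[0x0e+7] := {0x76,0x23,0x58,0x28,0xe7,0xe6,0xa4}
#4 dst[0x00+3] := {0x5a,0x04,0x49}
#5 dst[0x13+6] := {0xe6,0xa4,0x9f,0x07,0x76,0xa4}
query mem[0x18]=0xa4, mem[0x11]=0x28, mem[0x15]=0x9f, mem[0x01]=0x04, mem[0x14]=0xa4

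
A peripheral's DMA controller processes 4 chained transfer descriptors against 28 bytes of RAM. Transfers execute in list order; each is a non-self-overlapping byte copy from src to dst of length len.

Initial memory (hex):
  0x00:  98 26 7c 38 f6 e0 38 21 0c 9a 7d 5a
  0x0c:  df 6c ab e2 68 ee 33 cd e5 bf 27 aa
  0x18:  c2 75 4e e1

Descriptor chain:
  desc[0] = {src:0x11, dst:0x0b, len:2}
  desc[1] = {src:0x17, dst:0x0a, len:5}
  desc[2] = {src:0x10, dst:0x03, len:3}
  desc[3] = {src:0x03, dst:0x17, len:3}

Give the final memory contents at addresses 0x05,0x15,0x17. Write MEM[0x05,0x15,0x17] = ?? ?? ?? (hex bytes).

[0] 0x11->0x0b len=2 : ee 33
[1] 0x17->0x0a len=5 : aa c2 75 4e e1
[2] 0x10->0x03 len=3 : 68 ee 33
[3] 0x03->0x17 len=3 : 68 ee 33
query mem[0x05]=0x33, mem[0x15]=0xbf, mem[0x17]=0x68

MEM[0x05,0x15,0x17] = 33 bf 68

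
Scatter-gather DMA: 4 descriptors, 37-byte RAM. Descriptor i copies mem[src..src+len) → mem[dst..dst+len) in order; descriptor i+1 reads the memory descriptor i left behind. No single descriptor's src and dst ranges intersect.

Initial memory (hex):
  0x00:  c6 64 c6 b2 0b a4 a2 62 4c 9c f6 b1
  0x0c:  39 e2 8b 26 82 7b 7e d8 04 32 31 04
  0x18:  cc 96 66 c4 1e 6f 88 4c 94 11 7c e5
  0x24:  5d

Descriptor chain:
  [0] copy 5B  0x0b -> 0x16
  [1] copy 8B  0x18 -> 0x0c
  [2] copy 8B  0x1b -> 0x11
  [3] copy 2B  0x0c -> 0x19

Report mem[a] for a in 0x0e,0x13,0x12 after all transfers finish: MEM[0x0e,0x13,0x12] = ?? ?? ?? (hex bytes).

MEM[0x0e,0x13,0x12] = 26 6f 1e

[0] 0x0b->0x16 len=5 : b1 39 e2 8b 26
[1] 0x18->0x0c len=8 : e2 8b 26 c4 1e 6f 88 4c
[2] 0x1b->0x11 len=8 : c4 1e 6f 88 4c 94 11 7c
[3] 0x0c->0x19 len=2 : e2 8b
query mem[0x0e]=0x26, mem[0x13]=0x6f, mem[0x12]=0x1e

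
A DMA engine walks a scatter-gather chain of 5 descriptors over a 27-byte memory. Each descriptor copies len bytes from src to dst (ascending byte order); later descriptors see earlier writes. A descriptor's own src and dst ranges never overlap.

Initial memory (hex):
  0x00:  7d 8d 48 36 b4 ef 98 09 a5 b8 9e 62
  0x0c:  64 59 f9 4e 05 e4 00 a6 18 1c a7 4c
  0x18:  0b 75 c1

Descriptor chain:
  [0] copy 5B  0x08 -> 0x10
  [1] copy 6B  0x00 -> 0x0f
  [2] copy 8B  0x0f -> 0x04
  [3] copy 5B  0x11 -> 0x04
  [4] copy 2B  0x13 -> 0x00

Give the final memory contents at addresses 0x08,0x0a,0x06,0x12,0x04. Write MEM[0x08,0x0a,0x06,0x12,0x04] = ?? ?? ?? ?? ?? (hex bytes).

D0: mem[0x10..0x14] <- [a5 b8 9e 62 64]
D1: mem[0x0f..0x14] <- [7d 8d 48 36 b4 ef]
D2: mem[0x04..0x0b] <- [7d 8d 48 36 b4 ef 1c a7]
D3: mem[0x04..0x08] <- [48 36 b4 ef 1c]
D4: mem[0x00..0x01] <- [b4 ef]
query mem[0x08]=0x1c, mem[0x0a]=0x1c, mem[0x06]=0xb4, mem[0x12]=0x36, mem[0x04]=0x48

MEM[0x08,0x0a,0x06,0x12,0x04] = 1c 1c b4 36 48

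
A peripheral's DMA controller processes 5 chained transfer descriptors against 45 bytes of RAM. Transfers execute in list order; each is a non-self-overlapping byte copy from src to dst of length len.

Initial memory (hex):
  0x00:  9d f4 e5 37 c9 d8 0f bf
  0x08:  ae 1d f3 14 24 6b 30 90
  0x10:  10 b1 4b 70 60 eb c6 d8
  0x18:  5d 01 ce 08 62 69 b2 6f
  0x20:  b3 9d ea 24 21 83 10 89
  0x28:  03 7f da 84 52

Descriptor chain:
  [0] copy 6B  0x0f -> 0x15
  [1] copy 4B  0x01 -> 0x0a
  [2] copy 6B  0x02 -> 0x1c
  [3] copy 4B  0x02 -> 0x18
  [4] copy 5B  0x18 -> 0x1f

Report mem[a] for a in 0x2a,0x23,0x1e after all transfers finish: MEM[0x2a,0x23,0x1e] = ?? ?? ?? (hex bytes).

MEM[0x2a,0x23,0x1e] = da e5 c9

  after D0: wrote 6B at 0x15 = 9010b14b7060
  after D1: wrote 4B at 0x0a = f4e537c9
  after D2: wrote 6B at 0x1c = e537c9d80fbf
  after D3: wrote 4B at 0x18 = e537c9d8
  after D4: wrote 5B at 0x1f = e537c9d8e5
query mem[0x2a]=0xda, mem[0x23]=0xe5, mem[0x1e]=0xc9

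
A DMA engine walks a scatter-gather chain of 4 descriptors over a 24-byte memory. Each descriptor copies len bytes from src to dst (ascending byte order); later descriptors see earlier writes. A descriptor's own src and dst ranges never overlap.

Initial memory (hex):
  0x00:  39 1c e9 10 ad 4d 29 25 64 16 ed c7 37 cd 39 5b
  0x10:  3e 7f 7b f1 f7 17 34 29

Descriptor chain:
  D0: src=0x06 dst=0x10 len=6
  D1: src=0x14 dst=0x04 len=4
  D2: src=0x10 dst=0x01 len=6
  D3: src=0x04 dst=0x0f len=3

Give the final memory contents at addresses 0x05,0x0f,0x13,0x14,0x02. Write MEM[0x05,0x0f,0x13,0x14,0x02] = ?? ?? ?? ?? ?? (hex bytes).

MEM[0x05,0x0f,0x13,0x14,0x02] = ed 16 16 ed 25

[0] 0x06->0x10 len=6 : 29 25 64 16 ed c7
[1] 0x14->0x04 len=4 : ed c7 34 29
[2] 0x10->0x01 len=6 : 29 25 64 16 ed c7
[3] 0x04->0x0f len=3 : 16 ed c7
query mem[0x05]=0xed, mem[0x0f]=0x16, mem[0x13]=0x16, mem[0x14]=0xed, mem[0x02]=0x25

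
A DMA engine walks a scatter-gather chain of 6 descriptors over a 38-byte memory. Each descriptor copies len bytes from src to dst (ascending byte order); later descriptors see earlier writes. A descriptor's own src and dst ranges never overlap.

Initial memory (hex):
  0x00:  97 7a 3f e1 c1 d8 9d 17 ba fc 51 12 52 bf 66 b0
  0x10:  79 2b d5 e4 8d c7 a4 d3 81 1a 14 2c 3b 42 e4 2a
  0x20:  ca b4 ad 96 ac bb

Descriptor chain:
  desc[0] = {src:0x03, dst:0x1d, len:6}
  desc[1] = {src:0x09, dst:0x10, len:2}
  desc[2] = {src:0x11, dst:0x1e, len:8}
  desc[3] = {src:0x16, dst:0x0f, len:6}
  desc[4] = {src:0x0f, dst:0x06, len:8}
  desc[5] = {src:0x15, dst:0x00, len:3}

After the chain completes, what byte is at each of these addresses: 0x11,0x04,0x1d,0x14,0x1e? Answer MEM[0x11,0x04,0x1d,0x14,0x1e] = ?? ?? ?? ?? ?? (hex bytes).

MEM[0x11,0x04,0x1d,0x14,0x1e] = 81 c1 e1 2c 51

  after D0: wrote 6B at 0x1d = e1c1d89d17ba
  after D1: wrote 2B at 0x10 = fc51
  after D2: wrote 8B at 0x1e = 51d5e48dc7a4d381
  after D3: wrote 6B at 0x0f = a4d3811a142c
  after D4: wrote 8B at 0x06 = a4d3811a142cc7a4
  after D5: wrote 3B at 0x00 = c7a4d3
query mem[0x11]=0x81, mem[0x04]=0xc1, mem[0x1d]=0xe1, mem[0x14]=0x2c, mem[0x1e]=0x51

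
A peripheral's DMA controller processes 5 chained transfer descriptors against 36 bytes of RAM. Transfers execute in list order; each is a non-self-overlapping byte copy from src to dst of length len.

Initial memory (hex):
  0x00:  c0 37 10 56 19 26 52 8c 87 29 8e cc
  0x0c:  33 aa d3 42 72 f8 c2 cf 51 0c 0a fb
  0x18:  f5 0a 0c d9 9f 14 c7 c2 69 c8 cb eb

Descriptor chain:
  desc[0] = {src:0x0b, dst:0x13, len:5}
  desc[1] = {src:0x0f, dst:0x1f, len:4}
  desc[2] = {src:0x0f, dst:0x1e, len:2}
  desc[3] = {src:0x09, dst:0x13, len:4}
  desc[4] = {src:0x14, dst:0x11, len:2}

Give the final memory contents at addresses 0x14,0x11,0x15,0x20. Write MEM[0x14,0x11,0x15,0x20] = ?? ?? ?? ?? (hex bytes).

D0: mem[0x13..0x17] <- [cc 33 aa d3 42]
D1: mem[0x1f..0x22] <- [42 72 f8 c2]
D2: mem[0x1e..0x1f] <- [42 72]
D3: mem[0x13..0x16] <- [29 8e cc 33]
D4: mem[0x11..0x12] <- [8e cc]
query mem[0x14]=0x8e, mem[0x11]=0x8e, mem[0x15]=0xcc, mem[0x20]=0x72

MEM[0x14,0x11,0x15,0x20] = 8e 8e cc 72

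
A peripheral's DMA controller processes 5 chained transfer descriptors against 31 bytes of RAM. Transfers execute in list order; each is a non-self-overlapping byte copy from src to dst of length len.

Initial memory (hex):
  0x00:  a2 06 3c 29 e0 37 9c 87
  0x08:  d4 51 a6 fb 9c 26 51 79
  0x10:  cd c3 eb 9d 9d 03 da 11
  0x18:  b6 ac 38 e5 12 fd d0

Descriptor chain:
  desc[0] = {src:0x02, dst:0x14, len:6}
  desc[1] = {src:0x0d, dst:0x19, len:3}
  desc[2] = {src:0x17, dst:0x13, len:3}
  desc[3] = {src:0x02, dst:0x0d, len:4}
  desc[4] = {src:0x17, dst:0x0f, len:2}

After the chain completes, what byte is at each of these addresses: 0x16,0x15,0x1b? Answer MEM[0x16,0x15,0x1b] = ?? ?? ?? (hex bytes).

#0 dst[0x14+6] := {0x3c,0x29,0xe0,0x37,0x9c,0x87}
#1 dst[0x19+3] := {0x26,0x51,0x79}
#2 dst[0x13+3] := {0x37,0x9c,0x26}
#3 dst[0x0d+4] := {0x3c,0x29,0xe0,0x37}
#4 dst[0x0f+2] := {0x37,0x9c}
query mem[0x16]=0xe0, mem[0x15]=0x26, mem[0x1b]=0x79

MEM[0x16,0x15,0x1b] = e0 26 79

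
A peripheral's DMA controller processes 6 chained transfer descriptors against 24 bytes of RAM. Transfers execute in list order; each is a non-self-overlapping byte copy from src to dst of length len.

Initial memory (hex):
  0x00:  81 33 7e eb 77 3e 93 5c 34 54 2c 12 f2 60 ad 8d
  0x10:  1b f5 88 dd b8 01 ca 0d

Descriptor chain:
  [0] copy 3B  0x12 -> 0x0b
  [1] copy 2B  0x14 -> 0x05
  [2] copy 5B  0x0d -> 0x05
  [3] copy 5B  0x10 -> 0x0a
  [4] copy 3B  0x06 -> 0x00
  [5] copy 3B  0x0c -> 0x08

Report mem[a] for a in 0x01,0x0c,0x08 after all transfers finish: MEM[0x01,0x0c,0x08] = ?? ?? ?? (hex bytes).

[0] 0x12->0x0b len=3 : 88 dd b8
[1] 0x14->0x05 len=2 : b8 01
[2] 0x0d->0x05 len=5 : b8 ad 8d 1b f5
[3] 0x10->0x0a len=5 : 1b f5 88 dd b8
[4] 0x06->0x00 len=3 : ad 8d 1b
[5] 0x0c->0x08 len=3 : 88 dd b8
query mem[0x01]=0x8d, mem[0x0c]=0x88, mem[0x08]=0x88

MEM[0x01,0x0c,0x08] = 8d 88 88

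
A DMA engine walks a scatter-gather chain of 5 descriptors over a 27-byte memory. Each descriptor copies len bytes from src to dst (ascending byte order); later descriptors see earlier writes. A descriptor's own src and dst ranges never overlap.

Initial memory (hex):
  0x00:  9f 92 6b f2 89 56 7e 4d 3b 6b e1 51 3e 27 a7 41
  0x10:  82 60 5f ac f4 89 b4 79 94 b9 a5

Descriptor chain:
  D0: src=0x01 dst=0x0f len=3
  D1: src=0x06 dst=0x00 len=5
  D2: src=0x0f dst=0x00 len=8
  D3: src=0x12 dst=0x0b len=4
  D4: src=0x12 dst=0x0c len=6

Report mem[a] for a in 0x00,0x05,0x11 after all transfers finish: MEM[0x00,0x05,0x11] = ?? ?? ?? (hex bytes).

#0 dst[0x0f+3] := {0x92,0x6b,0xf2}
#1 dst[0x00+5] := {0x7e,0x4d,0x3b,0x6b,0xe1}
#2 dst[0x00+8] := {0x92,0x6b,0xf2,0x5f,0xac,0xf4,0x89,0xb4}
#3 dst[0x0b+4] := {0x5f,0xac,0xf4,0x89}
#4 dst[0x0c+6] := {0x5f,0xac,0xf4,0x89,0xb4,0x79}
query mem[0x00]=0x92, mem[0x05]=0xf4, mem[0x11]=0x79

MEM[0x00,0x05,0x11] = 92 f4 79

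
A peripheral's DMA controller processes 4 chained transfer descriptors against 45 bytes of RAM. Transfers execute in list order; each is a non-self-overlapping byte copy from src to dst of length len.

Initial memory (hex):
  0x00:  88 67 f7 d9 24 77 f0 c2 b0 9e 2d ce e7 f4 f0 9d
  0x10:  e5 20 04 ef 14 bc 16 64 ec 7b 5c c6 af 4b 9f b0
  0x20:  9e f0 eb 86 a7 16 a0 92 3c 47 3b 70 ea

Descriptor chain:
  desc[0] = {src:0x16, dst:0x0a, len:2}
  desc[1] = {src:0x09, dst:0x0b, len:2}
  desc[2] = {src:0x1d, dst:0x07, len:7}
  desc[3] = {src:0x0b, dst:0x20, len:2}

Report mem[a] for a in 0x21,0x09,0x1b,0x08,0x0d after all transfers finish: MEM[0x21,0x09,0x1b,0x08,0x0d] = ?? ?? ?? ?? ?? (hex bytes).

MEM[0x21,0x09,0x1b,0x08,0x0d] = eb b0 c6 9f 86

[0] 0x16->0x0a len=2 : 16 64
[1] 0x09->0x0b len=2 : 9e 16
[2] 0x1d->0x07 len=7 : 4b 9f b0 9e f0 eb 86
[3] 0x0b->0x20 len=2 : f0 eb
query mem[0x21]=0xeb, mem[0x09]=0xb0, mem[0x1b]=0xc6, mem[0x08]=0x9f, mem[0x0d]=0x86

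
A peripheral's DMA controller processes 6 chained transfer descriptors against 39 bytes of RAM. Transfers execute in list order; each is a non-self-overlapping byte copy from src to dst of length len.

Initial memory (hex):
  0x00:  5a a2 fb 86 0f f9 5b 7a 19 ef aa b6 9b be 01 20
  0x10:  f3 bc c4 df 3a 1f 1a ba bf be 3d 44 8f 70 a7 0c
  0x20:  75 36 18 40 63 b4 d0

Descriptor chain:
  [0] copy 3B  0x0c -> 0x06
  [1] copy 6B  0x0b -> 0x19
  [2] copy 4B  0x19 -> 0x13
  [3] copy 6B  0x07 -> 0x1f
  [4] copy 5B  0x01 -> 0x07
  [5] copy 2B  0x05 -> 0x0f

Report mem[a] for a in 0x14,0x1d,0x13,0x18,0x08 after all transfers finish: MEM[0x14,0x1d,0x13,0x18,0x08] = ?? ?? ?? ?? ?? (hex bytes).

MEM[0x14,0x1d,0x13,0x18,0x08] = 9b 20 b6 bf fb

  after D0: wrote 3B at 0x06 = 9bbe01
  after D1: wrote 6B at 0x19 = b69bbe0120f3
  after D2: wrote 4B at 0x13 = b69bbe01
  after D3: wrote 6B at 0x1f = be01efaab69b
  after D4: wrote 5B at 0x07 = a2fb860ff9
  after D5: wrote 2B at 0x0f = f99b
query mem[0x14]=0x9b, mem[0x1d]=0x20, mem[0x13]=0xb6, mem[0x18]=0xbf, mem[0x08]=0xfb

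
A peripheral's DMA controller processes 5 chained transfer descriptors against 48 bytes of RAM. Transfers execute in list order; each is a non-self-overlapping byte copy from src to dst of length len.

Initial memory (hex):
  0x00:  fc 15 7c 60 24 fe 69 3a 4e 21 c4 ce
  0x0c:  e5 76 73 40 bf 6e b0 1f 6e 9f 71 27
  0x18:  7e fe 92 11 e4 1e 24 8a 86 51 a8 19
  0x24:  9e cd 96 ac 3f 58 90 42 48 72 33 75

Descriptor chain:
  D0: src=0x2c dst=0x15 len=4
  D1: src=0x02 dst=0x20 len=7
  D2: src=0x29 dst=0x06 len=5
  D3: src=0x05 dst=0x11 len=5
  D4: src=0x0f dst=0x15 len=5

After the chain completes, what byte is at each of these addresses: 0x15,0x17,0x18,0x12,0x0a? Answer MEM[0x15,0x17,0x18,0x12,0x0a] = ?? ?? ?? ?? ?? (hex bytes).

[0] 0x2c->0x15 len=4 : 48 72 33 75
[1] 0x02->0x20 len=7 : 7c 60 24 fe 69 3a 4e
[2] 0x29->0x06 len=5 : 58 90 42 48 72
[3] 0x05->0x11 len=5 : fe 58 90 42 48
[4] 0x0f->0x15 len=5 : 40 bf fe 58 90
query mem[0x15]=0x40, mem[0x17]=0xfe, mem[0x18]=0x58, mem[0x12]=0x58, mem[0x0a]=0x72

MEM[0x15,0x17,0x18,0x12,0x0a] = 40 fe 58 58 72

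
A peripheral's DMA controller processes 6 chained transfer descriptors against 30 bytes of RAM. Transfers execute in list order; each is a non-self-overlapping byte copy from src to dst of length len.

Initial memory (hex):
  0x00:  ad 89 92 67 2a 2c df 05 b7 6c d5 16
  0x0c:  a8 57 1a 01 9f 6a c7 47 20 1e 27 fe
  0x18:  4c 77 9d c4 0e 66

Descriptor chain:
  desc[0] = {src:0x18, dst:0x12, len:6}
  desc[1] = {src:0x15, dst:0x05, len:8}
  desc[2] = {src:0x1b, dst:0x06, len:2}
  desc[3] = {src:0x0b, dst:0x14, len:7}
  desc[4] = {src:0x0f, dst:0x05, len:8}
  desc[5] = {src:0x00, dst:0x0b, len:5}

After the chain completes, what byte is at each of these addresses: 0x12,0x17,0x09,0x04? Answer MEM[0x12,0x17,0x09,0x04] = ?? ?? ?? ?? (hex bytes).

MEM[0x12,0x17,0x09,0x04] = 4c 1a 77 2a

D0: mem[0x12..0x17] <- [4c 77 9d c4 0e 66]
D1: mem[0x05..0x0c] <- [c4 0e 66 4c 77 9d c4 0e]
D2: mem[0x06..0x07] <- [c4 0e]
D3: mem[0x14..0x1a] <- [c4 0e 57 1a 01 9f 6a]
D4: mem[0x05..0x0c] <- [01 9f 6a 4c 77 c4 0e 57]
D5: mem[0x0b..0x0f] <- [ad 89 92 67 2a]
query mem[0x12]=0x4c, mem[0x17]=0x1a, mem[0x09]=0x77, mem[0x04]=0x2a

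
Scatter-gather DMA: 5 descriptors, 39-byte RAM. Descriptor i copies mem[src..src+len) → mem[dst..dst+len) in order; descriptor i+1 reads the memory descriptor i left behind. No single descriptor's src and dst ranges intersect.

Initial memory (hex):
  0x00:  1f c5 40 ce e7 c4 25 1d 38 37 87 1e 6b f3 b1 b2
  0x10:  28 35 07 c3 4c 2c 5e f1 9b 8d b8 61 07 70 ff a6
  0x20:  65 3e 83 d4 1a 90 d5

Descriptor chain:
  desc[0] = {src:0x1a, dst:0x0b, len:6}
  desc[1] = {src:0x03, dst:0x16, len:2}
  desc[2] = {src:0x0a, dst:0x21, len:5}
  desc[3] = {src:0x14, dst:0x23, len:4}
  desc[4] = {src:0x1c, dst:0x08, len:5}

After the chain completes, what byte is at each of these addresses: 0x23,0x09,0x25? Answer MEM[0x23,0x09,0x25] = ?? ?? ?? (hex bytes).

MEM[0x23,0x09,0x25] = 4c 70 ce

D0: mem[0x0b..0x10] <- [b8 61 07 70 ff a6]
D1: mem[0x16..0x17] <- [ce e7]
D2: mem[0x21..0x25] <- [87 b8 61 07 70]
D3: mem[0x23..0x26] <- [4c 2c ce e7]
D4: mem[0x08..0x0c] <- [07 70 ff a6 65]
query mem[0x23]=0x4c, mem[0x09]=0x70, mem[0x25]=0xce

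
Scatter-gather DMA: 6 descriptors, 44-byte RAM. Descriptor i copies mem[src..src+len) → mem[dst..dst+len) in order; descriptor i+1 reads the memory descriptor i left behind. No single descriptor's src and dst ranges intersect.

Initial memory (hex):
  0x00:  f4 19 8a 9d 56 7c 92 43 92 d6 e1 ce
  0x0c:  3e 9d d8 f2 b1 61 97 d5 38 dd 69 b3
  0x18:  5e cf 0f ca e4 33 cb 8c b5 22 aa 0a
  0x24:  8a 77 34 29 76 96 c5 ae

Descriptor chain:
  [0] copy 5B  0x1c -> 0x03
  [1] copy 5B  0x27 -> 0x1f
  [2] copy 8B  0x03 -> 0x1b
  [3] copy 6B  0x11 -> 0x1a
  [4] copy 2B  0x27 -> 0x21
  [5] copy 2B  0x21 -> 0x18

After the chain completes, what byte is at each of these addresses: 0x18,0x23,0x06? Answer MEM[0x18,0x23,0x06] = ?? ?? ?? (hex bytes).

MEM[0x18,0x23,0x06] = 29 ae 8c

[0] 0x1c->0x03 len=5 : e4 33 cb 8c b5
[1] 0x27->0x1f len=5 : 29 76 96 c5 ae
[2] 0x03->0x1b len=8 : e4 33 cb 8c b5 92 d6 e1
[3] 0x11->0x1a len=6 : 61 97 d5 38 dd 69
[4] 0x27->0x21 len=2 : 29 76
[5] 0x21->0x18 len=2 : 29 76
query mem[0x18]=0x29, mem[0x23]=0xae, mem[0x06]=0x8c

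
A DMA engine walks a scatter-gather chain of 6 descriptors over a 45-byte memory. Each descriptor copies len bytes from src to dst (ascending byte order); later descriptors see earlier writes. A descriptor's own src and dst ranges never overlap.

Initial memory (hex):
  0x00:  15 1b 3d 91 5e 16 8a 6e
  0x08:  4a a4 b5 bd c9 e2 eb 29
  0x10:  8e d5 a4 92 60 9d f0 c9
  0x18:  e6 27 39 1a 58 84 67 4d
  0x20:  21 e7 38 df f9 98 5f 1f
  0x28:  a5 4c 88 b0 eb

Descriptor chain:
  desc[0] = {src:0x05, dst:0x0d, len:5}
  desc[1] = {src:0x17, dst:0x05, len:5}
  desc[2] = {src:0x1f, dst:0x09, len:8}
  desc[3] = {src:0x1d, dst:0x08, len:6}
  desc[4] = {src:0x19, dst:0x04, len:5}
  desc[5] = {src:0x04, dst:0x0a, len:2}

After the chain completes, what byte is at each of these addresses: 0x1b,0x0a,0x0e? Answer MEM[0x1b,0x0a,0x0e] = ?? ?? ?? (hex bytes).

D0: mem[0x0d..0x11] <- [16 8a 6e 4a a4]
D1: mem[0x05..0x09] <- [c9 e6 27 39 1a]
D2: mem[0x09..0x10] <- [4d 21 e7 38 df f9 98 5f]
D3: mem[0x08..0x0d] <- [84 67 4d 21 e7 38]
D4: mem[0x04..0x08] <- [27 39 1a 58 84]
D5: mem[0x0a..0x0b] <- [27 39]
query mem[0x1b]=0x1a, mem[0x0a]=0x27, mem[0x0e]=0xf9

MEM[0x1b,0x0a,0x0e] = 1a 27 f9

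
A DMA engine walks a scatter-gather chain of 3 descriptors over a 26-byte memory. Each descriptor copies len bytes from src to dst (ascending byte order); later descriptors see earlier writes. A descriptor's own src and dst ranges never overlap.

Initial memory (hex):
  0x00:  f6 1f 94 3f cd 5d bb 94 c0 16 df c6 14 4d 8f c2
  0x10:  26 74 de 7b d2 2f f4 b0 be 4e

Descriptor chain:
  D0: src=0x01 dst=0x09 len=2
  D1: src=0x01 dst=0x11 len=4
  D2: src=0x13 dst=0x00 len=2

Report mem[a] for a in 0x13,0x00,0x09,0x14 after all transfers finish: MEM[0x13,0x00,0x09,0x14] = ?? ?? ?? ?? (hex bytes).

D0: mem[0x09..0x0a] <- [1f 94]
D1: mem[0x11..0x14] <- [1f 94 3f cd]
D2: mem[0x00..0x01] <- [3f cd]
query mem[0x13]=0x3f, mem[0x00]=0x3f, mem[0x09]=0x1f, mem[0x14]=0xcd

MEM[0x13,0x00,0x09,0x14] = 3f 3f 1f cd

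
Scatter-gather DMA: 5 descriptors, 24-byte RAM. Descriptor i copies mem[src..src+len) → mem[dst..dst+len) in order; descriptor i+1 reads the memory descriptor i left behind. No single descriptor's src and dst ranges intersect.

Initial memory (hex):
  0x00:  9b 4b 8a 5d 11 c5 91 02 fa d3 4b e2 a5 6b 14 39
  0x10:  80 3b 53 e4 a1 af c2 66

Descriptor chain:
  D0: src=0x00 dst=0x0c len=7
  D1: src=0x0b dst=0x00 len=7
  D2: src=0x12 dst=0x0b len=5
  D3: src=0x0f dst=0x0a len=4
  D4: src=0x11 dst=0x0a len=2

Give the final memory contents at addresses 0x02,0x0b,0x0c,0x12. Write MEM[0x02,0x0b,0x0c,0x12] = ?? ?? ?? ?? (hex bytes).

[0] 0x00->0x0c len=7 : 9b 4b 8a 5d 11 c5 91
[1] 0x0b->0x00 len=7 : e2 9b 4b 8a 5d 11 c5
[2] 0x12->0x0b len=5 : 91 e4 a1 af c2
[3] 0x0f->0x0a len=4 : c2 11 c5 91
[4] 0x11->0x0a len=2 : c5 91
query mem[0x02]=0x4b, mem[0x0b]=0x91, mem[0x0c]=0xc5, mem[0x12]=0x91

MEM[0x02,0x0b,0x0c,0x12] = 4b 91 c5 91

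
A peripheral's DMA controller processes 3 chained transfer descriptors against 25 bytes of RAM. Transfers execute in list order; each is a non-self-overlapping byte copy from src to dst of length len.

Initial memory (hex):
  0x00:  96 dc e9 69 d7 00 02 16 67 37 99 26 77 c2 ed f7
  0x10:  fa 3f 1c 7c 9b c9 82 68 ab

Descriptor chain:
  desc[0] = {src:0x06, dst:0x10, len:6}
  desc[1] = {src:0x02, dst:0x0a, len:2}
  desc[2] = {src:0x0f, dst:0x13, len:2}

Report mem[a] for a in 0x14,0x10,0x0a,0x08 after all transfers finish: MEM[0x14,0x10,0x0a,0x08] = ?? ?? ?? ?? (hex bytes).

MEM[0x14,0x10,0x0a,0x08] = 02 02 e9 67

D0: mem[0x10..0x15] <- [02 16 67 37 99 26]
D1: mem[0x0a..0x0b] <- [e9 69]
D2: mem[0x13..0x14] <- [f7 02]
query mem[0x14]=0x02, mem[0x10]=0x02, mem[0x0a]=0xe9, mem[0x08]=0x67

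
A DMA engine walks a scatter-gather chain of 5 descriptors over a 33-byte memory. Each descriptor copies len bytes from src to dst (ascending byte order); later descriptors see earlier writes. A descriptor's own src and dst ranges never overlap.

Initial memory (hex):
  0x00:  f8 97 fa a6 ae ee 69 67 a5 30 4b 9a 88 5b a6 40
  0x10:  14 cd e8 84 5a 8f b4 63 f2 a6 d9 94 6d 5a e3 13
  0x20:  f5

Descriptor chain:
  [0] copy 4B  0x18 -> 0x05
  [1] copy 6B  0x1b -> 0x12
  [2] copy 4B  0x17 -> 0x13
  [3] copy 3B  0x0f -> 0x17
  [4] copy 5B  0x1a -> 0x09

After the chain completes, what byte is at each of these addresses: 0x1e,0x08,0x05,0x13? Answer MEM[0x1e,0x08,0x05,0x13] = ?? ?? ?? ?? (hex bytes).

MEM[0x1e,0x08,0x05,0x13] = e3 94 f2 f5

  after D0: wrote 4B at 0x05 = f2a6d994
  after D1: wrote 6B at 0x12 = 946d5ae313f5
  after D2: wrote 4B at 0x13 = f5f2a6d9
  after D3: wrote 3B at 0x17 = 4014cd
  after D4: wrote 5B at 0x09 = d9946d5ae3
query mem[0x1e]=0xe3, mem[0x08]=0x94, mem[0x05]=0xf2, mem[0x13]=0xf5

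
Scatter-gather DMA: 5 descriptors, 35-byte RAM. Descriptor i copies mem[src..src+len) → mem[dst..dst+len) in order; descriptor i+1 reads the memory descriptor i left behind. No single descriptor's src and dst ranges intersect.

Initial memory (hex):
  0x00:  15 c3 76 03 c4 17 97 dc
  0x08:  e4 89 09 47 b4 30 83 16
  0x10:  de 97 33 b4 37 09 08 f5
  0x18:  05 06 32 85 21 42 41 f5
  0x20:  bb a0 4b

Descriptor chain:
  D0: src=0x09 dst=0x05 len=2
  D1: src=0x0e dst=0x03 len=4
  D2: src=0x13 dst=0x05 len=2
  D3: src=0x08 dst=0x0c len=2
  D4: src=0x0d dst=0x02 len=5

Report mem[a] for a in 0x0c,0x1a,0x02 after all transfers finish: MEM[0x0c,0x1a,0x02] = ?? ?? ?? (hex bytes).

D0: mem[0x05..0x06] <- [89 09]
D1: mem[0x03..0x06] <- [83 16 de 97]
D2: mem[0x05..0x06] <- [b4 37]
D3: mem[0x0c..0x0d] <- [e4 89]
D4: mem[0x02..0x06] <- [89 83 16 de 97]
query mem[0x0c]=0xe4, mem[0x1a]=0x32, mem[0x02]=0x89

MEM[0x0c,0x1a,0x02] = e4 32 89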